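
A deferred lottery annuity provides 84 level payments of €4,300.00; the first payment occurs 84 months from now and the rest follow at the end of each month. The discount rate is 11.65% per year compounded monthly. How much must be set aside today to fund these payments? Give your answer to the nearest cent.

€110,410.22

Ordinary annuity of 84 payments, first payment at period 84.
Periodic rate r = 0.1165/12 per month; n is counted in months.
The ordinary-annuity PV formula values the stream one period before the first payment (period 83); discount that back 83 periods:
PV₀ = 4,300 × [1 − (1+r)^−84] / r × (1+r)^−83 = €110,410.22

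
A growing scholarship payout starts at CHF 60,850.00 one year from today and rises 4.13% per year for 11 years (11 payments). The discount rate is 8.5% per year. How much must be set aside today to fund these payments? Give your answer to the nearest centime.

CHF 506,544.69

Periodic rate r = 0.085 per year.
Growing ordinary annuity: PV = PMT₁ × [1 − ((1+g)/(1+r))^n] / (r − g) = 60,850 × [1 − ((1+0.0413)/(1+r))^11] / (r − 0.0413) = CHF 506,544.69.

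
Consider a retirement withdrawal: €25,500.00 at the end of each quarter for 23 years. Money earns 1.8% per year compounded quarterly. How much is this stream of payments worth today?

This is an ordinary annuity: 92 payments of €25,500.00 at the end of each quarter.
Periodic rate r = 0.018/4 per quarter; n is counted in quarters.
PV = PMT × [(1 − (1+r)^−n)/r] = 25,500 × [1 − (1+r)^−92] / r = €1,917,514.33

€1,917,514.33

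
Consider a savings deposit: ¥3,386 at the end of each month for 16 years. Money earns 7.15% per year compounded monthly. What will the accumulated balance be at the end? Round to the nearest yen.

This is an ordinary annuity: 192 deposits of ¥3,386 at the end of each month.
Periodic rate r = 0.0715/12 per month; n is counted in months.
FV = PMT × [((1+r)^n − 1)/r] = 3,386 × [(1+r)^192 − 1] / r = ¥1,209,675

¥1,209,675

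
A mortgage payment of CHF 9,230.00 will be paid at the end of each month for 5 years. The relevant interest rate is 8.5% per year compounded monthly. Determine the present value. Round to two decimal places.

This is an ordinary annuity: 60 payments of CHF 9,230.00 at the end of each month.
Periodic rate r = 0.085/12 per month; n is counted in months.
PV = PMT × [(1 − (1+r)^−n)/r] = 9,230 × [1 − (1+r)^−60] / r = CHF 449,881.12

CHF 449,881.12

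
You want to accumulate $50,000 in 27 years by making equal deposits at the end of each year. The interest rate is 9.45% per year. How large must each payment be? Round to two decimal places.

Level ordinary annuity; solve FV = PMT × [((1+r)^n − 1)/r] for PMT.
Periodic rate r = 0.0945 per year.
With n = 27: PMT = 50,000 / ([((1+r)^n − 1)/r]) = $452.13

$452.13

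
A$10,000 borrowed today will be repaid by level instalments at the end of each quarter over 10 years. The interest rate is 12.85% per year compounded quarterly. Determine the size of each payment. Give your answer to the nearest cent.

A$447.61

Level ordinary annuity; solve PV = PMT × [(1 − (1+r)^−n)/r] for PMT.
Periodic rate r = 0.1285/4 per quarter; n is counted in quarters.
With n = 40: PMT = 10,000 / ([(1 − (1+r)^−n)/r]) = A$447.61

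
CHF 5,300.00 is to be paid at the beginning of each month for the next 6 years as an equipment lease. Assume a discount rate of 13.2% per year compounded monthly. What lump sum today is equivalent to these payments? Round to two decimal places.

CHF 265,527.68

This is an annuity due: 72 payments of CHF 5,300.00 at the beginning of each month.
Periodic rate r = 0.132/12 per month; n is counted in months.
PV = PMT × [(1 − (1+r)^−n)/r] × (1+r) = 5,300 × [1 − (1+r)^−72] / r × (1+r) = CHF 265,527.68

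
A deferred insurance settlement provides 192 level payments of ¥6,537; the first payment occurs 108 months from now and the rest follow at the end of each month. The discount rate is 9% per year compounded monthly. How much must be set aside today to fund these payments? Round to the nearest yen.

Ordinary annuity of 192 payments, first payment at period 108.
Periodic rate r = 0.09/12 per month; n is counted in months.
The ordinary-annuity PV formula values the stream one period before the first payment (period 107); discount that back 107 periods:
PV₀ = 6,537 × [1 − (1+r)^−192] / r × (1+r)^−107 = ¥298,494

¥298,494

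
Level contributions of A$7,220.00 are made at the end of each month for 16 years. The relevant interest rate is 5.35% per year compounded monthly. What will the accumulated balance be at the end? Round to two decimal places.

A$2,185,033.58

This is an ordinary annuity: 192 deposits of A$7,220.00 at the end of each month.
Periodic rate r = 0.0535/12 per month; n is counted in months.
FV = PMT × [((1+r)^n − 1)/r] = 7,220 × [(1+r)^192 − 1] / r = A$2,185,033.58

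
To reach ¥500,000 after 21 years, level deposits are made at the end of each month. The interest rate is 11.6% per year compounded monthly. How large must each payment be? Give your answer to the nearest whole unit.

¥470

Level ordinary annuity; solve FV = PMT × [((1+r)^n − 1)/r] for PMT.
Periodic rate r = 0.116/12 per month; n is counted in months.
With n = 252: PMT = 500,000 / ([((1+r)^n − 1)/r]) = ¥470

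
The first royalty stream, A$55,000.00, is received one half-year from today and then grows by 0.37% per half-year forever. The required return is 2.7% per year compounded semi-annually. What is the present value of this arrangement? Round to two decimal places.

Periodic rate r = 0.027/2 per half-year.
Growing perpetuity (Gordon): PV = PMT₁ / (r − g) = 55,000 / (r − 0.0037) = A$5,612,244.90.

A$5,612,244.90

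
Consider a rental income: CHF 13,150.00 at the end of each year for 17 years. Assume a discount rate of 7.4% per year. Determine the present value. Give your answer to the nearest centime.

This is an ordinary annuity: 17 payments of CHF 13,150.00 at the end of each year.
Periodic rate r = 0.074 per year.
PV = PMT × [(1 − (1+r)^−n)/r] = 13,150 × [1 − (1+r)^−17] / r = CHF 124,904.24

CHF 124,904.24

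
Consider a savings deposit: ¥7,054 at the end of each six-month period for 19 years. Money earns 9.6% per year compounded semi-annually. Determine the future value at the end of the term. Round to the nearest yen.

¥725,858

This is an ordinary annuity: 38 deposits of ¥7,054 at the end of each six-month period.
Periodic rate r = 0.096/2 per half-year; n is counted in half-years.
FV = PMT × [((1+r)^n − 1)/r] = 7,054 × [(1+r)^38 − 1] / r = ¥725,858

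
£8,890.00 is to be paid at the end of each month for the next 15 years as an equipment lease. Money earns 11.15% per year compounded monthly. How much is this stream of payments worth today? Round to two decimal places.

This is an ordinary annuity: 180 payments of £8,890.00 at the end of each month.
Periodic rate r = 0.1115/12 per month; n is counted in months.
PV = PMT × [(1 − (1+r)^−n)/r] = 8,890 × [1 − (1+r)^−180] / r = £775,718.85

£775,718.85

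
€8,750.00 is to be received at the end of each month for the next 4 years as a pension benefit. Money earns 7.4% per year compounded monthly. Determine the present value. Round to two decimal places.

This is an ordinary annuity: 48 payments of €8,750.00 at the end of each month.
Periodic rate r = 0.074/12 per month; n is counted in months.
PV = PMT × [(1 − (1+r)^−n)/r] = 8,750 × [1 − (1+r)^−48] / r = €362,585.17

€362,585.17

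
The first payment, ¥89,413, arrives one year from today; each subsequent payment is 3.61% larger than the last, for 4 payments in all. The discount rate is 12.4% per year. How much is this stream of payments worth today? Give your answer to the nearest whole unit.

Periodic rate r = 0.124 per year.
Growing ordinary annuity: PV = PMT₁ × [1 − ((1+g)/(1+r))^n] / (r − g) = 89,413 × [1 − ((1+0.0361)/(1+r))^4] / (r − 0.0361) = ¥282,778.

¥282,778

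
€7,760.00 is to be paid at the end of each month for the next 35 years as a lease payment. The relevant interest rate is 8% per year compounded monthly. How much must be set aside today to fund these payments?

This is an ordinary annuity: 420 payments of €7,760.00 at the end of each month.
Periodic rate r = 0.08/12 per month; n is counted in months.
PV = PMT × [(1 − (1+r)^−n)/r] = 7,760 × [1 − (1+r)^−420] / r = €1,092,556.30

€1,092,556.30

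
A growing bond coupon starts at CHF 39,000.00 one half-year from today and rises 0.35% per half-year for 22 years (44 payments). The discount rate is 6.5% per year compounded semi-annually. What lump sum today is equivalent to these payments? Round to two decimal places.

Periodic rate r = 0.065/2 per half-year; n is counted in half-years.
Growing ordinary annuity: PV = PMT₁ × [1 − ((1+g)/(1+r))^n] / (r − g) = 39,000 × [1 − ((1+0.0035)/(1+r))^44] / (r − 0.0035) = CHF 960,883.01.

CHF 960,883.01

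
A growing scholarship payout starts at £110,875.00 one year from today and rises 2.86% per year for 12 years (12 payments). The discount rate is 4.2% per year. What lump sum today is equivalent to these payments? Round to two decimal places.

Periodic rate r = 0.042 per year.
Growing ordinary annuity: PV = PMT₁ × [1 − ((1+g)/(1+r))^n] / (r − g) = 110,875 × [1 − ((1+0.0286)/(1+r))^12] / (r − 0.0286) = £1,190,320.70.

£1,190,320.70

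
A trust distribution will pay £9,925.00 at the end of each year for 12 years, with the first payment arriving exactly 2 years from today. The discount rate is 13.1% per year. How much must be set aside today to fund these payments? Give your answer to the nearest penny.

Ordinary annuity of 12 payments, first payment at period 2.
Periodic rate r = 0.131 per year.
The ordinary-annuity PV formula values the stream one period before the first payment (period 1); discount that back 1 periods:
PV₀ = 9,925 × [1 − (1+r)^−12] / r × (1+r)^−1 = £51,696.61

£51,696.61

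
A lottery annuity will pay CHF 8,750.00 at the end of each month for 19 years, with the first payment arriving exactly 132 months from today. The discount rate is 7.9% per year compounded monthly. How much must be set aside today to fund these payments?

CHF 436,621.43

Ordinary annuity of 228 payments, first payment at period 132.
Periodic rate r = 0.079/12 per month; n is counted in months.
The ordinary-annuity PV formula values the stream one period before the first payment (period 131); discount that back 131 periods:
PV₀ = 8,750 × [1 − (1+r)^−228] / r × (1+r)^−131 = CHF 436,621.43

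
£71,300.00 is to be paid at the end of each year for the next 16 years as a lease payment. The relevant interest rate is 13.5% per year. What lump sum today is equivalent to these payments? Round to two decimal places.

This is an ordinary annuity: 16 payments of £71,300.00 at the end of each year.
Periodic rate r = 0.135 per year.
PV = PMT × [(1 − (1+r)^−n)/r] = 71,300 × [1 − (1+r)^−16] / r = £458,514.05

£458,514.05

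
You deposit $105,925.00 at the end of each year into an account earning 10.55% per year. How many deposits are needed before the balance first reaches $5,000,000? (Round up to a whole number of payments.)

Periodic rate r = 0.1055 per year.
Ordinary annuity FV: 5,000,000 = 105,925 × [((1+r)^n − 1)/r].
(1+r)^n = 1 + 5,000,000 × r / 105,925, so n = ln(1 + 5,000,000·r/105,925) / ln(1+r) = 17.83.
Round up to a whole number of payments: n = 18.

18 payments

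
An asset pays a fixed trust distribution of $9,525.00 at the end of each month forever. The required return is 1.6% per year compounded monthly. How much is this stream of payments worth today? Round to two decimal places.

Periodic rate r = 0.016/12 per month.
Level perpetuity: PV = PMT / r = 9,525 / (0.016/12) = $7,143,750.00.

$7,143,750.00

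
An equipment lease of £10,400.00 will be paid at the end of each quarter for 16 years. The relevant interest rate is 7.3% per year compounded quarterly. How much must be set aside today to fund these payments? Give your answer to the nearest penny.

This is an ordinary annuity: 64 payments of £10,400.00 at the end of each quarter.
Periodic rate r = 0.073/4 per quarter; n is counted in quarters.
PV = PMT × [(1 − (1+r)^−n)/r] = 10,400 × [1 − (1+r)^−64] / r = £390,766.28

£390,766.28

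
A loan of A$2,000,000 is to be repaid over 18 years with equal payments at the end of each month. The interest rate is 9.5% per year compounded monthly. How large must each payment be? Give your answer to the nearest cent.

A$19,358.23

Level ordinary annuity; solve PV = PMT × [(1 − (1+r)^−n)/r] for PMT.
Periodic rate r = 0.095/12 per month; n is counted in months.
With n = 216: PMT = 2,000,000 / ([(1 − (1+r)^−n)/r]) = A$19,358.23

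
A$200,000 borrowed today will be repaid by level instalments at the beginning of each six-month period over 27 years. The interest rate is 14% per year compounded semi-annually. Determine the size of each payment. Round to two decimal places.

Level annuity due; solve PV = PMT × [(1 − (1+r)^−n)/r] × (1+r) for PMT.
Periodic rate r = 0.14/2 per half-year; n is counted in half-years.
With n = 54: PMT = 200,000 / ([(1 − (1+r)^−n)/r] × (1+r)) = A$13,431.98

A$13,431.98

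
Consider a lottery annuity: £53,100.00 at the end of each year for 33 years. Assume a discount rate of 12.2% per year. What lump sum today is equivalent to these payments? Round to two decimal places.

£425,496.67

This is an ordinary annuity: 33 payments of £53,100.00 at the end of each year.
Periodic rate r = 0.122 per year.
PV = PMT × [(1 − (1+r)^−n)/r] = 53,100 × [1 − (1+r)^−33] / r = £425,496.67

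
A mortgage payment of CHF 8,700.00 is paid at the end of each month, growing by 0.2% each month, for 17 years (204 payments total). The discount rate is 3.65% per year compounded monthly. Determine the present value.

Periodic rate r = 0.0365/12 per month; n is counted in months.
Growing ordinary annuity: PV = PMT₁ × [1 − ((1+g)/(1+r))^n] / (r − g) = 8,700 × [1 − ((1+0.002)/(1+r))^204] / (r − 0.002) = CHF 1,595,295.02.

CHF 1,595,295.02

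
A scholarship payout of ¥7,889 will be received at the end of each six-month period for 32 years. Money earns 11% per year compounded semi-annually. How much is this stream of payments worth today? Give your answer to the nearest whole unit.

¥138,775

This is an ordinary annuity: 64 payments of ¥7,889 at the end of each six-month period.
Periodic rate r = 0.11/2 per half-year; n is counted in half-years.
PV = PMT × [(1 − (1+r)^−n)/r] = 7,889 × [1 − (1+r)^−64] / r = ¥138,775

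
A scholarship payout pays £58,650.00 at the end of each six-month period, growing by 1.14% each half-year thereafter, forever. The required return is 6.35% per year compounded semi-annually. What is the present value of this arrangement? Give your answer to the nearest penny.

Periodic rate r = 0.0635/2 per half-year.
Growing perpetuity (Gordon): PV = PMT₁ / (r − g) = 58,650 / (r − 0.0114) = £2,882,063.88.

£2,882,063.88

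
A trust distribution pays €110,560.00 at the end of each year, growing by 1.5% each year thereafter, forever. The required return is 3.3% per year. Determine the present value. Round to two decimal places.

Periodic rate r = 0.033 per year.
Growing perpetuity (Gordon): PV = PMT₁ / (r − g) = 110,560 / (r − 0.015) = €6,142,222.22.

€6,142,222.22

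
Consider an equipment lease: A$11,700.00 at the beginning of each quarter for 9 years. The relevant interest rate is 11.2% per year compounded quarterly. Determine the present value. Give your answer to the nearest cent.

A$270,604.11

This is an annuity due: 36 payments of A$11,700.00 at the beginning of each quarter.
Periodic rate r = 0.112/4 per quarter; n is counted in quarters.
PV = PMT × [(1 − (1+r)^−n)/r] × (1+r) = 11,700 × [1 − (1+r)^−36] / r × (1+r) = A$270,604.11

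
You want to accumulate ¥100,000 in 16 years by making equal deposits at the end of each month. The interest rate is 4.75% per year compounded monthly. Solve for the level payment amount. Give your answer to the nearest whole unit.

¥349

Level ordinary annuity; solve FV = PMT × [((1+r)^n − 1)/r] for PMT.
Periodic rate r = 0.0475/12 per month; n is counted in months.
With n = 192: PMT = 100,000 / ([((1+r)^n − 1)/r]) = ¥349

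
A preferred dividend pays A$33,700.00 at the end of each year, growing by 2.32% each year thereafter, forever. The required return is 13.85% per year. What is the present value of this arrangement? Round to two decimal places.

Periodic rate r = 0.1385 per year.
Growing perpetuity (Gordon): PV = PMT₁ / (r − g) = 33,700 / (r − 0.0232) = A$292,281.01.

A$292,281.01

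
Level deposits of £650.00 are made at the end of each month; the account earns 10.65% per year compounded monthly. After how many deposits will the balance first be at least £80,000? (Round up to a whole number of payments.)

84 payments

Periodic rate r = 0.1065/12 per month; n is counted in months.
Ordinary annuity FV: 80,000 = 650 × [((1+r)^n − 1)/r].
(1+r)^n = 1 + 80,000 × r / 650, so n = ln(1 + 80,000·r/650) / ln(1+r) = 83.55.
Round up to a whole number of payments: n = 84.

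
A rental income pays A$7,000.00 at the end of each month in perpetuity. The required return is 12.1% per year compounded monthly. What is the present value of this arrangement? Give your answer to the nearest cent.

Periodic rate r = 0.121/12 per month.
Level perpetuity: PV = PMT / r = 7,000 / (0.121/12) = A$694,214.88.

A$694,214.88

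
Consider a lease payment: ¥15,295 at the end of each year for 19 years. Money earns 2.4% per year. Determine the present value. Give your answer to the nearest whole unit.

This is an ordinary annuity: 19 payments of ¥15,295 at the end of each year.
Periodic rate r = 0.024 per year.
PV = PMT × [(1 − (1+r)^−n)/r] = 15,295 × [1 − (1+r)^−19] / r = ¥231,186

¥231,186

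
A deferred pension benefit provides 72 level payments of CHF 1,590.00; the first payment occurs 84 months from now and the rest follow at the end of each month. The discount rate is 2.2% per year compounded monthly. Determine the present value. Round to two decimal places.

CHF 92,041.71

Ordinary annuity of 72 payments, first payment at period 84.
Periodic rate r = 0.022/12 per month; n is counted in months.
The ordinary-annuity PV formula values the stream one period before the first payment (period 83); discount that back 83 periods:
PV₀ = 1,590 × [1 − (1+r)^−72] / r × (1+r)^−83 = CHF 92,041.71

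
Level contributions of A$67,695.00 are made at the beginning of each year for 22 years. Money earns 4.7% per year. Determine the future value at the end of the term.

This is an annuity due: 22 deposits of A$67,695.00 at the beginning of each year.
Periodic rate r = 0.047 per year.
FV = PMT × [((1+r)^n − 1)/r] × (1+r) = 67,695 × [(1+r)^22 − 1] / r × (1+r) = A$2,634,198.72

A$2,634,198.72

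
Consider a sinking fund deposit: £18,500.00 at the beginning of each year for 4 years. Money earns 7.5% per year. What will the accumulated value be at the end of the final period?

£88,955.23

This is an annuity due: 4 deposits of £18,500.00 at the beginning of each year.
Periodic rate r = 0.075 per year.
FV = PMT × [((1+r)^n − 1)/r] × (1+r) = 18,500 × [(1+r)^4 − 1] / r × (1+r) = £88,955.23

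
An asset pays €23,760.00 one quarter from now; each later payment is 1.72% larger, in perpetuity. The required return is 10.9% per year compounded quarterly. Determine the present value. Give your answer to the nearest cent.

Periodic rate r = 0.109/4 per quarter.
Growing perpetuity (Gordon): PV = PMT₁ / (r − g) = 23,760 / (r − 0.0172) = €2,364,179.10.

€2,364,179.10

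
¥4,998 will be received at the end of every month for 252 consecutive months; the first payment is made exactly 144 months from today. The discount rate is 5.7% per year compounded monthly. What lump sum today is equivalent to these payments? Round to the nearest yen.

¥372,449

Ordinary annuity of 252 payments, first payment at period 144.
Periodic rate r = 0.057/12 per month; n is counted in months.
The ordinary-annuity PV formula values the stream one period before the first payment (period 143); discount that back 143 periods:
PV₀ = 4,998 × [1 − (1+r)^−252] / r × (1+r)^−143 = ¥372,449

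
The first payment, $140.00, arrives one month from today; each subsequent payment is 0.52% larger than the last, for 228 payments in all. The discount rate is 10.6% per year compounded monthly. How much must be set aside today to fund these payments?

$21,605.90

Periodic rate r = 0.106/12 per month; n is counted in months.
Growing ordinary annuity: PV = PMT₁ × [1 − ((1+g)/(1+r))^n] / (r − g) = 140 × [1 − ((1+0.0052)/(1+r))^228] / (r − 0.0052) = $21,605.90.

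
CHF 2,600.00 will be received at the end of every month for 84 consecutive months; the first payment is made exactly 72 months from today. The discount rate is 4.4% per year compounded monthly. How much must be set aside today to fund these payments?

CHF 144,728.16

Ordinary annuity of 84 payments, first payment at period 72.
Periodic rate r = 0.044/12 per month; n is counted in months.
The ordinary-annuity PV formula values the stream one period before the first payment (period 71); discount that back 71 periods:
PV₀ = 2,600 × [1 − (1+r)^−84] / r × (1+r)^−71 = CHF 144,728.16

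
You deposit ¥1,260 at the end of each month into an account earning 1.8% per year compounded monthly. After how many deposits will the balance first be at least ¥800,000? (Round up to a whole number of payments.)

Periodic rate r = 0.018/12 per month; n is counted in months.
Ordinary annuity FV: 800,000 = 1,260 × [((1+r)^n − 1)/r].
(1+r)^n = 1 + 800,000 × r / 1,260, so n = ln(1 + 800,000·r/1,260) / ln(1+r) = 446.37.
Round up to a whole number of payments: n = 447.

447 payments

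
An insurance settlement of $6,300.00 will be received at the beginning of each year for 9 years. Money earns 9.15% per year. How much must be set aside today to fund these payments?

$40,975.81

This is an annuity due: 9 payments of $6,300.00 at the beginning of each year.
Periodic rate r = 0.0915 per year.
PV = PMT × [(1 − (1+r)^−n)/r] × (1+r) = 6,300 × [1 − (1+r)^−9] / r × (1+r) = $40,975.81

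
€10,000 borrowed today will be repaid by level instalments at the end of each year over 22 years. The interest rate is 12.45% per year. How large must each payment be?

€1,346.91

Level ordinary annuity; solve PV = PMT × [(1 − (1+r)^−n)/r] for PMT.
Periodic rate r = 0.1245 per year.
With n = 22: PMT = 10,000 / ([(1 − (1+r)^−n)/r]) = €1,346.91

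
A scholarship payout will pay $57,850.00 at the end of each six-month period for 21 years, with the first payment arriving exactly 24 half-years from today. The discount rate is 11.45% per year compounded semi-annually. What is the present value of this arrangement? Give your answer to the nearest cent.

$253,727.80

Ordinary annuity of 42 payments, first payment at period 24.
Periodic rate r = 0.1145/2 per half-year; n is counted in half-years.
The ordinary-annuity PV formula values the stream one period before the first payment (period 23); discount that back 23 periods:
PV₀ = 57,850 × [1 − (1+r)^−42] / r × (1+r)^−23 = $253,727.80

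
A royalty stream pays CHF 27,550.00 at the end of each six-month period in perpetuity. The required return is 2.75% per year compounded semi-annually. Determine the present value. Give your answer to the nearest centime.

Periodic rate r = 0.0275/2 per half-year.
Level perpetuity: PV = PMT / r = 27,550 / (0.0275/2) = CHF 2,003,636.36.

CHF 2,003,636.36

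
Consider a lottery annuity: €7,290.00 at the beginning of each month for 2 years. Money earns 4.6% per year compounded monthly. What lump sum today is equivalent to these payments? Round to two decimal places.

€167,487.55

This is an annuity due: 24 payments of €7,290.00 at the beginning of each month.
Periodic rate r = 0.046/12 per month; n is counted in months.
PV = PMT × [(1 − (1+r)^−n)/r] × (1+r) = 7,290 × [1 − (1+r)^−24] / r × (1+r) = €167,487.55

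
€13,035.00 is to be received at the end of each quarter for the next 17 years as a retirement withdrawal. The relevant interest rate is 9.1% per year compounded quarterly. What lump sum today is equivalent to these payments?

€448,857.70

This is an ordinary annuity: 68 payments of €13,035.00 at the end of each quarter.
Periodic rate r = 0.091/4 per quarter; n is counted in quarters.
PV = PMT × [(1 − (1+r)^−n)/r] = 13,035 × [1 − (1+r)^−68] / r = €448,857.70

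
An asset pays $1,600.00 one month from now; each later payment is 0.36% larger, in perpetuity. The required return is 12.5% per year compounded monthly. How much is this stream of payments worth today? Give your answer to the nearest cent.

Periodic rate r = 0.125/12 per month.
Growing perpetuity (Gordon): PV = PMT₁ / (r − g) = 1,600 / (r − 0.0036) = $234,718.83.

$234,718.83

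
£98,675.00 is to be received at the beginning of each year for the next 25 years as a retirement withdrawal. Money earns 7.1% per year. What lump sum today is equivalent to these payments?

This is an annuity due: 25 payments of £98,675.00 at the beginning of each year.
Periodic rate r = 0.071 per year.
PV = PMT × [(1 − (1+r)^−n)/r] × (1+r) = 98,675 × [1 − (1+r)^−25] / r × (1+r) = £1,220,545.98

£1,220,545.98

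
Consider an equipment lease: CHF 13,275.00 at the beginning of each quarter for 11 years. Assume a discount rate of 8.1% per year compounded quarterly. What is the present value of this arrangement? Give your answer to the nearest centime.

CHF 391,992.65

This is an annuity due: 44 payments of CHF 13,275.00 at the beginning of each quarter.
Periodic rate r = 0.081/4 per quarter; n is counted in quarters.
PV = PMT × [(1 − (1+r)^−n)/r] × (1+r) = 13,275 × [1 − (1+r)^−44] / r × (1+r) = CHF 391,992.65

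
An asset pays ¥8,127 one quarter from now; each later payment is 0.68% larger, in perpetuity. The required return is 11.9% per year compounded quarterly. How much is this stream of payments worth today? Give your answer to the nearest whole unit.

Periodic rate r = 0.119/4 per quarter.
Growing perpetuity (Gordon): PV = PMT₁ / (r − g) = 8,127 / (r − 0.0068) = ¥354,118.

¥354,118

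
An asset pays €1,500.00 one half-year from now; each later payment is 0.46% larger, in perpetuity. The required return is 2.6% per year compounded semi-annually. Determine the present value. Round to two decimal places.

Periodic rate r = 0.026/2 per half-year.
Growing perpetuity (Gordon): PV = PMT₁ / (r − g) = 1,500 / (r − 0.0046) = €178,571.43.

€178,571.43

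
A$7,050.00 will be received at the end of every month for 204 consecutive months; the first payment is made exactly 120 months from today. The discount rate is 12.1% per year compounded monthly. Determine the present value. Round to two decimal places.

A$184,508.18

Ordinary annuity of 204 payments, first payment at period 120.
Periodic rate r = 0.121/12 per month; n is counted in months.
The ordinary-annuity PV formula values the stream one period before the first payment (period 119); discount that back 119 periods:
PV₀ = 7,050 × [1 − (1+r)^−204] / r × (1+r)^−119 = A$184,508.18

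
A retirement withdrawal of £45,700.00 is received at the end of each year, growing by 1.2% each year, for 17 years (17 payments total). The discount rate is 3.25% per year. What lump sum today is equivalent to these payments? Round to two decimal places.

Periodic rate r = 0.0325 per year.
Growing ordinary annuity: PV = PMT₁ × [1 − ((1+g)/(1+r))^n] / (r − g) = 45,700 × [1 − ((1+0.012)/(1+r))^17] / (r − 0.012) = £644,010.03.

£644,010.03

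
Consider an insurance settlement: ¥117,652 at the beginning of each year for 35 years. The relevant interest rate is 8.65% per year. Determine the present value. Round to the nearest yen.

This is an annuity due: 35 payments of ¥117,652 at the beginning of each year.
Periodic rate r = 0.0865 per year.
PV = PMT × [(1 − (1+r)^−n)/r] × (1+r) = 117,652 × [1 − (1+r)^−35] / r × (1+r) = ¥1,396,774

¥1,396,774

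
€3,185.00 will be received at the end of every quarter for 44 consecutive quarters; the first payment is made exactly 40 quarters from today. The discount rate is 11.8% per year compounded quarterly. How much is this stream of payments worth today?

€25,075.20

Ordinary annuity of 44 payments, first payment at period 40.
Periodic rate r = 0.118/4 per quarter; n is counted in quarters.
The ordinary-annuity PV formula values the stream one period before the first payment (period 39); discount that back 39 periods:
PV₀ = 3,185 × [1 − (1+r)^−44] / r × (1+r)^−39 = €25,075.20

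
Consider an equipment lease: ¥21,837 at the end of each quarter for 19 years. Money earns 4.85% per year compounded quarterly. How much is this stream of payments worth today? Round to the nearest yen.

¥1,080,354

This is an ordinary annuity: 76 payments of ¥21,837 at the end of each quarter.
Periodic rate r = 0.0485/4 per quarter; n is counted in quarters.
PV = PMT × [(1 − (1+r)^−n)/r] = 21,837 × [1 − (1+r)^−76] / r = ¥1,080,354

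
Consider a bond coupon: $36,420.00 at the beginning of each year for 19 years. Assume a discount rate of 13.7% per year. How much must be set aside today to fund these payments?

$275,900.29

This is an annuity due: 19 payments of $36,420.00 at the beginning of each year.
Periodic rate r = 0.137 per year.
PV = PMT × [(1 − (1+r)^−n)/r] × (1+r) = 36,420 × [1 − (1+r)^−19] / r × (1+r) = $275,900.29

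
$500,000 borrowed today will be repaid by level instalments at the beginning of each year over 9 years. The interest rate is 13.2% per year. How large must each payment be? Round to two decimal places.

Level annuity due; solve PV = PMT × [(1 − (1+r)^−n)/r] × (1+r) for PMT.
Periodic rate r = 0.132 per year.
With n = 9: PMT = 500,000 / ([(1 − (1+r)^−n)/r] × (1+r)) = $86,713.85

$86,713.85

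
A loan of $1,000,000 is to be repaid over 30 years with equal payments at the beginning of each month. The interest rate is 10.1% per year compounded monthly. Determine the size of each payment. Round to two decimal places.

Level annuity due; solve PV = PMT × [(1 − (1+r)^−n)/r] × (1+r) for PMT.
Periodic rate r = 0.101/12 per month; n is counted in months.
With n = 360: PMT = 1,000,000 / ([(1 − (1+r)^−n)/r] × (1+r)) = $8,775.84

$8,775.84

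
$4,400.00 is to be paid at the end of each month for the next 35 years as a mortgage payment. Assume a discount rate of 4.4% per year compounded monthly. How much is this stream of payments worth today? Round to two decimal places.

This is an ordinary annuity: 420 payments of $4,400.00 at the end of each month.
Periodic rate r = 0.044/12 per month; n is counted in months.
PV = PMT × [(1 − (1+r)^−n)/r] = 4,400 × [1 − (1+r)^−420] / r = $942,017.10

$942,017.10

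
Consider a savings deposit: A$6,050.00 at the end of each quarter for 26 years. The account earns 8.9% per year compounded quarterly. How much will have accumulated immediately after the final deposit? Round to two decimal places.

This is an ordinary annuity: 104 deposits of A$6,050.00 at the end of each quarter.
Periodic rate r = 0.089/4 per quarter; n is counted in quarters.
FV = PMT × [((1+r)^n − 1)/r] = 6,050 × [(1+r)^104 − 1] / r = A$2,409,515.53

A$2,409,515.53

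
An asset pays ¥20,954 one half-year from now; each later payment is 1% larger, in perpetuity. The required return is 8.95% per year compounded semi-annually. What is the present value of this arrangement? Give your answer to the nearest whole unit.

Periodic rate r = 0.0895/2 per half-year.
Growing perpetuity (Gordon): PV = PMT₁ / (r − g) = 20,954 / (r − 0.01) = ¥602,993.

¥602,993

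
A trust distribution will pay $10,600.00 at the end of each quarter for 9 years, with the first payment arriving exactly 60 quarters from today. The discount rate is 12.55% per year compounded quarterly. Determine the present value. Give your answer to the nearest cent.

Ordinary annuity of 36 payments, first payment at period 60.
Periodic rate r = 0.1255/4 per quarter; n is counted in quarters.
The ordinary-annuity PV formula values the stream one period before the first payment (period 59); discount that back 59 periods:
PV₀ = 10,600 × [1 − (1+r)^−36] / r × (1+r)^−59 = $36,640.39

$36,640.39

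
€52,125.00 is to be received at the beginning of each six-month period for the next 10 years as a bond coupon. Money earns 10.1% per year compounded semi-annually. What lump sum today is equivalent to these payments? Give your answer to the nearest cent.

€679,513.37

This is an annuity due: 20 payments of €52,125.00 at the beginning of each six-month period.
Periodic rate r = 0.101/2 per half-year; n is counted in half-years.
PV = PMT × [(1 − (1+r)^−n)/r] × (1+r) = 52,125 × [1 − (1+r)^−20] / r × (1+r) = €679,513.37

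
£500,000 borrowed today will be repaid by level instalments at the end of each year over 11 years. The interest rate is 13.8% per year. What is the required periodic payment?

£90,936.90

Level ordinary annuity; solve PV = PMT × [(1 − (1+r)^−n)/r] for PMT.
Periodic rate r = 0.138 per year.
With n = 11: PMT = 500,000 / ([(1 − (1+r)^−n)/r]) = £90,936.90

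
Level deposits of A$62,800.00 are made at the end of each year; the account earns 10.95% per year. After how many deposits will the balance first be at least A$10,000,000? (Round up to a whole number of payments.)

Periodic rate r = 0.1095 per year.
Ordinary annuity FV: 10,000,000 = 62,800 × [((1+r)^n − 1)/r].
(1+r)^n = 1 + 10,000,000 × r / 62,800, so n = ln(1 + 10,000,000·r/62,800) / ln(1+r) = 28.05.
Round up to a whole number of payments: n = 29.

29 payments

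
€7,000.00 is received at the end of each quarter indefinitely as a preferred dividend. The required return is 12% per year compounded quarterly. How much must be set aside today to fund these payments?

Periodic rate r = 0.12/4 per quarter.
Level perpetuity: PV = PMT / r = 7,000 / (0.12/4) = €233,333.33.

€233,333.33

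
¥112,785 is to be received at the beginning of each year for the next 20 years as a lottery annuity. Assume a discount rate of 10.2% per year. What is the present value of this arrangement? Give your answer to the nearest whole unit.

This is an annuity due: 20 payments of ¥112,785 at the beginning of each year.
Periodic rate r = 0.102 per year.
PV = PMT × [(1 − (1+r)^−n)/r] × (1+r) = 112,785 × [1 − (1+r)^−20] / r × (1+r) = ¥1,043,857

¥1,043,857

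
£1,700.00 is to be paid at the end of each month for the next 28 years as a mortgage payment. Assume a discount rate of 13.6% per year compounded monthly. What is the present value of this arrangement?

This is an ordinary annuity: 336 payments of £1,700.00 at the end of each month.
Periodic rate r = 0.136/12 per month; n is counted in months.
PV = PMT × [(1 − (1+r)^−n)/r] = 1,700 × [1 − (1+r)^−336] / r = £146,599.06

£146,599.06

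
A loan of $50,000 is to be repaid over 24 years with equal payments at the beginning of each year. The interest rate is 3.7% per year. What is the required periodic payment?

Level annuity due; solve PV = PMT × [(1 − (1+r)^−n)/r] × (1+r) for PMT.
Periodic rate r = 0.037 per year.
With n = 24: PMT = 50,000 / ([(1 − (1+r)^−n)/r] × (1+r)) = $3,065.96

$3,065.96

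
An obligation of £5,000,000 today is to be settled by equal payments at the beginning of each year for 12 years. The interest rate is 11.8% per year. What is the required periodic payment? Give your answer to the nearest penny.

Level annuity due; solve PV = PMT × [(1 − (1+r)^−n)/r] × (1+r) for PMT.
Periodic rate r = 0.118 per year.
With n = 12: PMT = 5,000,000 / ([(1 − (1+r)^−n)/r] × (1+r)) = £715,310.99

£715,310.99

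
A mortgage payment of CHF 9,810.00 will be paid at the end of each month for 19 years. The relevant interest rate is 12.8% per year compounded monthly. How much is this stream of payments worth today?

This is an ordinary annuity: 228 payments of CHF 9,810.00 at the end of each month.
Periodic rate r = 0.128/12 per month; n is counted in months.
PV = PMT × [(1 − (1+r)^−n)/r] = 9,810 × [1 − (1+r)^−228] / r = CHF 837,835.47

CHF 837,835.47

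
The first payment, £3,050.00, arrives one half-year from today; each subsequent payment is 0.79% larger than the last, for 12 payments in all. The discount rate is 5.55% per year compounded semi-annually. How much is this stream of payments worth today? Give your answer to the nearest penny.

£32,062.12

Periodic rate r = 0.0555/2 per half-year; n is counted in half-years.
Growing ordinary annuity: PV = PMT₁ × [1 − ((1+g)/(1+r))^n] / (r − g) = 3,050 × [1 − ((1+0.0079)/(1+r))^12] / (r − 0.0079) = £32,062.12.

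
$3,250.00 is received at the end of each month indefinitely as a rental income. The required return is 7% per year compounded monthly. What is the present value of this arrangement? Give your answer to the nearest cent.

$557,142.86

Periodic rate r = 0.07/12 per month.
Level perpetuity: PV = PMT / r = 3,250 / (0.07/12) = $557,142.86.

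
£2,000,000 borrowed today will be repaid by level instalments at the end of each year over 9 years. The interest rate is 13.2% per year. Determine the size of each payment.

Level ordinary annuity; solve PV = PMT × [(1 − (1+r)^−n)/r] for PMT.
Periodic rate r = 0.132 per year.
With n = 9: PMT = 2,000,000 / ([(1 − (1+r)^−n)/r]) = £392,640.29

£392,640.29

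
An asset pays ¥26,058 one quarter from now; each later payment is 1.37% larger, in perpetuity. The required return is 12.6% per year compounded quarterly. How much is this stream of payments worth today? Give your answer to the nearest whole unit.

Periodic rate r = 0.126/4 per quarter.
Growing perpetuity (Gordon): PV = PMT₁ / (r − g) = 26,058 / (r − 0.0137) = ¥1,463,933.

¥1,463,933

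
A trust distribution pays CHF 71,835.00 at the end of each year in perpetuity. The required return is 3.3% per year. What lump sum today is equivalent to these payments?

Periodic rate r = 0.033 per year.
Level perpetuity: PV = PMT / r = 71,835 / (0.033) = CHF 2,176,818.18.

CHF 2,176,818.18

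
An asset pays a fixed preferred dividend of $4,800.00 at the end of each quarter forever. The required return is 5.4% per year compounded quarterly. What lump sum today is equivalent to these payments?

Periodic rate r = 0.054/4 per quarter.
Level perpetuity: PV = PMT / r = 4,800 / (0.054/4) = $355,555.56.

$355,555.56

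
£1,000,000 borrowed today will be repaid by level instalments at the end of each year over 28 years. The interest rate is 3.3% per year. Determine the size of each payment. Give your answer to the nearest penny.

£55,266.59

Level ordinary annuity; solve PV = PMT × [(1 − (1+r)^−n)/r] for PMT.
Periodic rate r = 0.033 per year.
With n = 28: PMT = 1,000,000 / ([(1 − (1+r)^−n)/r]) = £55,266.59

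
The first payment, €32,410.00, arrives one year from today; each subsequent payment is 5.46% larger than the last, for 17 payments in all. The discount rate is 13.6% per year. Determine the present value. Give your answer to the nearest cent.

€285,666.96

Periodic rate r = 0.136 per year.
Growing ordinary annuity: PV = PMT₁ × [1 − ((1+g)/(1+r))^n] / (r − g) = 32,410 × [1 − ((1+0.0546)/(1+r))^17] / (r − 0.0546) = €285,666.96.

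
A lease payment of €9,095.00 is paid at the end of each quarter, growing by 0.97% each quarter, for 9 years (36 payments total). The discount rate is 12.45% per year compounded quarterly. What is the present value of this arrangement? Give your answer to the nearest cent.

Periodic rate r = 0.1245/4 per quarter; n is counted in quarters.
Growing ordinary annuity: PV = PMT₁ × [1 − ((1+g)/(1+r))^n] / (r − g) = 9,095 × [1 − ((1+0.0097)/(1+r))^36] / (r − 0.0097) = €225,161.86.

€225,161.86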